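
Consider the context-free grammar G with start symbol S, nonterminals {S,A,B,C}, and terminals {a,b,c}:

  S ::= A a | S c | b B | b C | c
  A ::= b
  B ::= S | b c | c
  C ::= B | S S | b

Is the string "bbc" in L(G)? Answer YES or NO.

CNF form of G:
  S -> A T0 | S T1 | T2 B | T2 C | c
  A -> b
  B -> A T0 | S T1 | T2 B | T2 C | T2 T1 | c
  C -> A T0 | S S | S T1 | T2 B | T2 C | T2 T1 | b | c
  T0 -> a
  T1 -> c
  T2 -> b

CYK table (by increasing span):
  T[0,0] 'b' = {A,C,T2}  orig:{A,C}
  T[1,1] 'b' = {A,C,T2}  orig:{A,C}
  T[2,2] 'c' = {B,C,S,T1}  orig:{B,C,S}
  T[0,1] 'bb' = {B,C,S}
  T[1,2] 'bc' = {B,C,S}
  T[0,2] 'bbc' = {B,C,S}

S ∈ T[0,2] ⇒ YES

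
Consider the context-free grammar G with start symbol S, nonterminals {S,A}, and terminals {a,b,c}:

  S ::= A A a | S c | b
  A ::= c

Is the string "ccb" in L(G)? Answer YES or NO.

Convert to CNF:
  S -> A X2 | S T1 | b
  A -> c
  T0 -> a
  T1 -> c
  X2 -> A T0

CYK table (by increasing span):
  [0..0]={A,T1}  "c"  orig:{A}
  [1..1]={A,T1}  "c"  orig:{A}
  [2..2]={S}  "b"
  [0..1]=∅  "cc"
  [1..2]=∅  "cb"
  [0..2]=∅  "ccb"

S ∉ T[0,2] ⇒ NO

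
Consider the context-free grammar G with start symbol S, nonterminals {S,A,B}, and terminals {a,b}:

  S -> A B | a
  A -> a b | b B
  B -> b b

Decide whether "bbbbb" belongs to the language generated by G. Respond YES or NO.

Convert to CNF:
  S -> A B | a
  A -> T0 T1 | T1 B
  B -> T1 T1
  T0 -> a
  T1 -> b

CYK fill:
  T[0,0] 'b' = {T1}  orig:{}
  T[1,1] 'b' = {T1}  orig:{}
  T[2,2] 'b' = {T1}  orig:{}
  T[3,3] 'b' = {T1}  orig:{}
  T[4,4] 'b' = {T1}  orig:{}
  T[0,1] 'bb' = {B}
  T[1,2] 'bb' = {B}
  T[2,3] 'bb' = {B}
  T[3,4] 'bb' = {B}
  T[0,2] 'bbb' = {A}
  T[1,3] 'bbb' = {A}
  T[2,4] 'bbb' = {A}
  T[0,3] 'bbbb' = ∅
  T[1,4] 'bbbb' = ∅
  T[0,4] 'bbbbb' = {S}

S ∈ T[0,4] ⇒ YES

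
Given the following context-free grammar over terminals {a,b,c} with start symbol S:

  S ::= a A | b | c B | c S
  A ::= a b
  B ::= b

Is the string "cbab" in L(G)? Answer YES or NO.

CNF form of G:
  S -> T0 A | T2 B | T2 S | b
  A -> T0 T1
  B -> b
  T0 -> a
  T1 -> b
  T2 -> c

CYK fill:
  T[0,0] 'c' = {T2}  orig:{}
  T[1,1] 'b' = {B,S,T1}  orig:{B,S}
  T[2,2] 'a' = {T0}  orig:{}
  T[3,3] 'b' = {B,S,T1}  orig:{B,S}
  T[0,1] 'cb' = {S}
  T[1,2] 'ba' = ∅
  T[2,3] 'ab' = {A}
  T[0,2] 'cba' = ∅
  T[1,3] 'bab' = ∅
  T[0,3] 'cbab' = ∅

S ∉ T[0,3] ⇒ NO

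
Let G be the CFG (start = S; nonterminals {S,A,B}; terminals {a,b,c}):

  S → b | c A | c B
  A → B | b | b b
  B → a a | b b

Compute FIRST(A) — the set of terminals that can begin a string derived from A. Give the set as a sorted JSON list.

FIRST sets, iterate to fixpoint:
pass 1:
  A via A→b: +{b}
  B via B→a a: +{a}
  B via B→b b: +{b}
  S via S→b: +{b}
  S via S→c A: +{c}
  FIRST[S]={b,c}  FIRST[A]={b}  FIRST[B]={a,b}
pass 2:
  A via A→B: +{a}
  FIRST[S]={b,c}  FIRST[A]={a,b}  FIRST[B]={a,b}
pass 3: — fixpoint
  FIRST[S]={b,c}  FIRST[A]={a,b}  FIRST[B]={a,b}

FIRST(A) = ["a", "b"]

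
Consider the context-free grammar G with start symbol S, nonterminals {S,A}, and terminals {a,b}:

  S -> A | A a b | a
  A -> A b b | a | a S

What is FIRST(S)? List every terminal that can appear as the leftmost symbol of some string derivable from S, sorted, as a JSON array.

FIRST iteration:
pass 1:
  A via A→a: +{a}
  S via S→A: +{a}
  FIRST(S)={a}  FIRST(A)={a}
pass 2: done
  FIRST(S)={a}  FIRST(A)={a}

FIRST(S) = ["a"]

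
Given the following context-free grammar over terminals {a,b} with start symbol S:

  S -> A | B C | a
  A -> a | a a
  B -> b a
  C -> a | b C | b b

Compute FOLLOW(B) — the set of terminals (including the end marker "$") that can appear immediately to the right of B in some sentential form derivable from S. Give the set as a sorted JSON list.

FIRST iteration:
[1]
  A via A→a: +{a}
  B via B→b a: +{b}
  C via C→a: +{a}
  C via C→b C: +{b}
  S via S→A: +{a}
  S via S→B C: +{b}
  FIRST(S)={a,b}  FIRST(A)={a}  FIRST(B)={b}  FIRST(C)={a,b}
[2] done
  FIRST(S)={a,b}  FIRST(A)={a}  FIRST(B)={b}  FIRST(C)={a,b}

FOLLOW sets:
FOLLOW(S) := {$}
pass 1:
  S→A: FOLLOW(A) ⊇ FOLLOW(S) ⊇ {$}; new: +{$}
  S→B C: FOLLOW(B) ⊇ FIRST(C) = {a,b}; new: +{a,b}
  S→B C: FOLLOW(C) ⊇ FOLLOW(S) ⊇ {$}; new: +{$}
  FOLLOW[S]={$}  FOLLOW[A]={$}  FOLLOW[B]={a,b}  FOLLOW[C]={$}
pass 2: (no change)
  FOLLOW[S]={$}  FOLLOW[A]={$}  FOLLOW[B]={a,b}  FOLLOW[C]={$}

FOLLOW(B) = ["a", "b"]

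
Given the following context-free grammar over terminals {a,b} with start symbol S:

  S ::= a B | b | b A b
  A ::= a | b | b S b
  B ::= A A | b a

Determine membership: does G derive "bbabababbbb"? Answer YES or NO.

CNF form of G:
  S -> T0 X3 | T1 B | b
  A -> T0 X2 | a | b
  B -> A A | T0 T1
  T0 -> b
  T1 -> a
  X2 -> S T0
  X3 -> A T0

CYK fill:
  cell(0,0) b: {A,S,T0}  orig:{A,S}
  cell(1,1) b: {A,S,T0}  orig:{A,S}
  cell(2,2) a: {A,T1}  orig:{A}
  cell(3,3) b: {A,S,T0}  orig:{A,S}
  cell(4,4) a: {A,T1}  orig:{A}
  cell(5,5) b: {A,S,T0}  orig:{A,S}
  cell(6,6) a: {A,T1}  orig:{A}
  cell(7,7) b: {A,S,T0}  orig:{A,S}
  cell(8,8) b: {A,S,T0}  orig:{A,S}
  cell(9,9) b: {A,S,T0}  orig:{A,S}
  cell(10,10) b: {A,S,T0}  orig:{A,S}
  cell(0,1) bb: {B,X2,X3}  orig:{B}
  cell(1,2) ba: {B}
  cell(2,3) ab: {B,X3}  orig:{B}
  cell(3,4) ba: {B}
  cell(4,5) ab: {B,X3}  orig:{B}
  cell(5,6) ba: {B}
  cell(6,7) ab: {B,X3}  orig:{B}
  cell(7,8) bb: {B,X2,X3}  orig:{B}
  cell(8,9) bb: {B,X2,X3}  orig:{B}
  cell(9,10) bb: {B,X2,X3}  orig:{B}
  cell(0,2) bba: ∅
  cell(1,3) bab: {S}
  cell(2,4) aba: {S}
  cell(3,5) bab: {S}
  cell(4,6) aba: {S}
  cell(5,7) bab: {S}
  cell(6,8) abb: {S}
  cell(7,9) bbb: {A,S}
  cell(8,10) bbb: {A,S}
  cell(0,3) bbab: ∅
  cell(1,4) baba: ∅
  cell(2,5) abab: {X2}  orig:{}
  cell(3,6) baba: ∅
  cell(4,7) abab: {X2}  orig:{}
  cell(5,8) babb: {X2}  orig:{}
  cell(6,9) abbb: {B,X2}  orig:{B}
  cell(7,10) bbbb: {B,X2,X3}  orig:{B}
  cell(0,4) bbaba: ∅
  cell(1,5) babab: {A}
  cell(2,6) ababa: ∅
  cell(3,7) babab: {A}
  cell(4,8) ababb: ∅
  cell(5,9) babbb: {A}
  cell(6,10) abbbb: {S}
  cell(0,5) bbabab: {B}
  cell(1,6) bababa: {B}
  cell(2,7) ababab: {B}
  cell(3,8) bababb: {B,X3}  orig:{B}
  cell(4,9) ababbb: {B}
  cell(5,10) babbbb: {B,X3}  orig:{B}
  cell(0,6) bbababa: ∅
  cell(1,7) bababab: ∅
  cell(2,8) abababb: {S}
  cell(3,9) bababbb: ∅
  cell(4,10) ababbbb: {S}
  cell(0,7) bbababab: ∅
  cell(1,8) babababb: ∅
  cell(2,9) abababbb: {X2}  orig:{}
  cell(3,10) bababbbb: {B}
  cell(0,8) bbabababb: ∅
  cell(1,9) babababbb: {A}
  cell(2,10) abababbbb: {S}
  cell(0,9) bbabababbb: {B}
  cell(1,10) babababbbb: {B,X3}  orig:{B}
  cell(0,10) bbabababbbb: {S}

S ∈ T[0,10] ⇒ YES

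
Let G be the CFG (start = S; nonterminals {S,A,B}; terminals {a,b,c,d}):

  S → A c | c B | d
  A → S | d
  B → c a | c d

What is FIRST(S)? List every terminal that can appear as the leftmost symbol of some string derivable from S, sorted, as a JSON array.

Compute FIRST by fixpoint:
iter 1:
  A via A→d: +{d}
  B via B→c a: +{c}
  S via S→A c: +{d}
  S via S→c B: +{c}
  FIRST[S]={c,d}  FIRST[A]={d}  FIRST[B]={c}
iter 2:
  A via A→S: +{c}
  FIRST[S]={c,d}  FIRST[A]={c,d}  FIRST[B]={c}
iter 3: done
  FIRST[S]={c,d}  FIRST[A]={c,d}  FIRST[B]={c}

FIRST(S) = ["c", "d"]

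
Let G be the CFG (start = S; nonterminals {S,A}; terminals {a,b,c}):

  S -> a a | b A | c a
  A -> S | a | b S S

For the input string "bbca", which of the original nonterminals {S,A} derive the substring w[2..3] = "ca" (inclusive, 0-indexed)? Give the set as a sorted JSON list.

Convert to CNF:
  S -> T0 T0 | T1 A | T2 T0
  A -> T0 T0 | T1 A | T1 X3 | T2 T0 | a
  T0 -> a
  T1 -> b
  T2 -> c
  X3 -> S S

CYK table (by increasing span) — only the sub-triangle for w[2..3]:
  T[2,2] 'c' = {T2}  orig:{}
  T[3,3] 'a' = {A,T0}  orig:{A}
  T[2,3] 'ca' = {A,S}

Original NTs in T[2,3] deriving "ca": ["A", "S"]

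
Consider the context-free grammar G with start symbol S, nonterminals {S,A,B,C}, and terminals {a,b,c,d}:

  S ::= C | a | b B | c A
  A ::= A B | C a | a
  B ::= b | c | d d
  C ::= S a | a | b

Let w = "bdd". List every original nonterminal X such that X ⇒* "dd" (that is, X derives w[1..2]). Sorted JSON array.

Convert to CNF:
  S -> S T0 | T2 B | T3 A | a | b
  A -> A B | C T0 | a
  B -> T1 T1 | b | c
  C -> S T0 | a | b
  T0 -> a
  T1 -> d
  T2 -> b
  T3 -> c

CYK table (by increasing span), restricted to cells inside w[1..2]:
  T[1,1] 'd' = {T1}  orig:{}
  T[2,2] 'd' = {T1}  orig:{}
  T[1,2] 'dd' = {B}

Original NTs in T[1,2] deriving "dd": ["B"]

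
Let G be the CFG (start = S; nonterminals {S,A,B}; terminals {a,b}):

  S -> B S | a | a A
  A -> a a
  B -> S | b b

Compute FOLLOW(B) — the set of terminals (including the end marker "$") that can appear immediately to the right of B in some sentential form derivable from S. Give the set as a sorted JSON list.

Compute FIRST by fixpoint:
iter 1:
  A via A→a a: +{a}
  B via B→b b: +{b}
  S via S→B S: +{b}
  S via S→a: +{a}
  FIRST(S)={a,b}  FIRST(A)={a}  FIRST(B)={b}
iter 2:
  B via B→S: +{a}
  FIRST(S)={a,b}  FIRST(A)={a}  FIRST(B)={a,b}
iter 3: — fixpoint
  FIRST(S)={a,b}  FIRST(A)={a}  FIRST(B)={a,b}

FOLLOW sets:
initialize: $ ∈ FOLLOW(S)
iter 1:
  S→B S: FOLLOW(B) ⊇ FIRST(S) = {a,b}; new: +{a,b}
  S→a A: FOLLOW(A) ⊇ FOLLOW(S) ⊇ {$}; new: +{$}
  FOLLOW[S]={$}  FOLLOW[A]={$}  FOLLOW[B]={a,b}
iter 2:
  B→S: FOLLOW(S) ⊇ FOLLOW(B) ⊇ {a,b}; new: +{a,b}
  S→a A: FOLLOW(A) ⊇ FOLLOW(S) ⊇ {$,a,b}; new: +{a,b}
  FOLLOW[S]={$,a,b}  FOLLOW[A]={$,a,b}  FOLLOW[B]={a,b}
iter 3: done
  FOLLOW[S]={$,a,b}  FOLLOW[A]={$,a,b}  FOLLOW[B]={a,b}

FOLLOW(B) = ["a", "b"]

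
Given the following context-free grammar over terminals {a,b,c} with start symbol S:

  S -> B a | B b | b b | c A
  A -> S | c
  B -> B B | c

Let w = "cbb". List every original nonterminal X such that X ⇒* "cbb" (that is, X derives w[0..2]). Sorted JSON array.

CNF form of G:
  S -> B T0 | B T1 | T1 T1 | T2 A
  A -> B T0 | B T1 | T1 T1 | T2 A | c
  B -> B B | c
  T0 -> a
  T1 -> b
  T2 -> c

Fill CYK table bottom-up, restricted to cells inside w[0..2]:
  cell(0,0) c: {A,B,T2}  orig:{A,B}
  cell(1,1) b: {T1}  orig:{}
  cell(2,2) b: {T1}  orig:{}
  cell(0,1) cb: {A,S}
  cell(1,2) bb: {A,S}
  cell(0,2) cbb: {A,S}

Original NTs in T[0,2] deriving "cbb": ["A", "S"]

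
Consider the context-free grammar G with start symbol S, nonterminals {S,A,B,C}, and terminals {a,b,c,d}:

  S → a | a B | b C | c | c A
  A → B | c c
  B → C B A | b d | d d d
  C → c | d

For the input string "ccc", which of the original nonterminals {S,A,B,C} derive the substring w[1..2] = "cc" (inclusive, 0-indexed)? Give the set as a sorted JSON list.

Convert to CNF:
  S -> T0 C | T2 A | T3 B | a | c
  A -> C X4 | T0 T1 | T1 X5 | T2 T2
  B -> C X6 | T0 T1 | T1 X7
  C -> c | d
  T0 -> b
  T1 -> d
  T2 -> c
  T3 -> a
  X4 -> B A
  X5 -> T1 T1
  X6 -> B A
  X7 -> T1 T1

CYK table (by increasing span) — only the sub-triangle for w[1..2]:
  T[1,1] 'c' = {C,S,T2}  orig:{C,S}
  T[2,2] 'c' = {C,S,T2}  orig:{C,S}
  T[1,2] 'cc' = {A}

Original NTs in T[1,2] deriving "cc": ["A"]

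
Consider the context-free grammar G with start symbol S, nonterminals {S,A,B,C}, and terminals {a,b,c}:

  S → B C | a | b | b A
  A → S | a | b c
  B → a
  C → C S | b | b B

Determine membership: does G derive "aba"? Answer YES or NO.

Convert to CNF:
  S -> B C | T0 A | a | b
  A -> B C | T0 A | T0 T1 | a | b
  B -> a
  C -> C S | T0 B | b
  T0 -> b
  T1 -> c

Fill CYK table bottom-up:
  cell(0,0) a: {A,B,S}
  cell(1,1) b: {A,C,S,T0}  orig:{A,C,S}
  cell(2,2) a: {A,B,S}
  cell(0,1) ab: {A,S}
  cell(1,2) ba: {A,C,S}
  cell(0,2) aba: {A,S}

S ∈ T[0,2] ⇒ YES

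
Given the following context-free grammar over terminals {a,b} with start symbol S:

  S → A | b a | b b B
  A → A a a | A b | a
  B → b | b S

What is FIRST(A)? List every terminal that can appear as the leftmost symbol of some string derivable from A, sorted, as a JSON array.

Compute FIRST by fixpoint:
pass 1:
  A via A→a: +{a}
  B via B→b: +{b}
  S via S→A: +{a}
  S via S→b a: +{b}
  FIRST(S)={a,b}  FIRST(A)={a}  FIRST(B)={b}
pass 2: done
  FIRST(S)={a,b}  FIRST(A)={a}  FIRST(B)={b}

FIRST(A) = ["a"]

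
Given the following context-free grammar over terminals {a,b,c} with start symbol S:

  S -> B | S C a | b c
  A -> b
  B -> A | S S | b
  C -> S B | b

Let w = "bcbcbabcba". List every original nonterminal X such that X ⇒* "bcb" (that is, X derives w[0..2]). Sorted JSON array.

Convert to CNF:
  S -> S S | S X3 | T1 T2 | b
  A -> b
  B -> S S | b
  C -> S B | b
  T0 -> a
  T1 -> b
  T2 -> c
  X3 -> C T0

Fill CYK table bottom-up, restricted to cells inside w[0..2]:
  cell(0,0) b: {A,B,C,S,T1}  orig:{A,B,C,S}
  cell(1,1) c: {T2}  orig:{}
  cell(2,2) b: {A,B,C,S,T1}  orig:{A,B,C,S}
  cell(0,1) bc: {S}
  cell(1,2) cb: ∅
  cell(0,2) bcb: {B,C,S}

Original NTs in T[0,2] deriving "bcb": ["B", "C", "S"]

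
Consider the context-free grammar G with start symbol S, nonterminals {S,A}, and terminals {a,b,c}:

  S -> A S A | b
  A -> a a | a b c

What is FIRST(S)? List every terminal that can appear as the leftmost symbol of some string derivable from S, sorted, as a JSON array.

FIRST sets, iterate to fixpoint:
[1]
  A via A→a a: +{a}
  S via S→A S A: +{a}
  S via S→b: +{b}
  S: {a,b}  A: {a}
[2] done
  S: {a,b}  A: {a}

FIRST(S) = ["a", "b"]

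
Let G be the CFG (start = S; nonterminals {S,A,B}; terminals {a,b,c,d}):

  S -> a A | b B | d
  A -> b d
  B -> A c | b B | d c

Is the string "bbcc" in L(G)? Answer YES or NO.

Convert to CNF:
  S -> T0 B | T3 A | d
  A -> T0 T1
  B -> A T2 | T0 B | T1 T2
  T0 -> b
  T1 -> d
  T2 -> c
  T3 -> a

CYK fill:
  [0..0]={T0}  "b"  orig:{}
  [1..1]={T0}  "b"  orig:{}
  [2..2]={T2}  "c"  orig:{}
  [3..3]={T2}  "c"  orig:{}
  [0..1]=∅  "bb"
  [1..2]=∅  "bc"
  [2..3]=∅  "cc"
  [0..2]=∅  "bbc"
  [1..3]=∅  "bcc"
  [0..3]=∅  "bbcc"

S ∉ T[0,3] ⇒ NO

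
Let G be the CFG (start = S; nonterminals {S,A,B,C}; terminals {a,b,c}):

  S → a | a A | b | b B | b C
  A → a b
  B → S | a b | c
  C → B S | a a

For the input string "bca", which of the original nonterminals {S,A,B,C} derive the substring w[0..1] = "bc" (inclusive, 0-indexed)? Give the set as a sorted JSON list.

CNF form of G:
  S -> T0 A | T1 B | T1 C | a | b
  A -> T0 T1
  B -> T0 A | T0 T1 | T1 B | T1 C | a | b | c
  C -> B S | T0 T0
  T0 -> a
  T1 -> b

Fill CYK table bottom-up, restricted to cells inside w[0..1]:
  T[0,0] 'b' = {B,S,T1}  orig:{B,S}
  T[1,1] 'c' = {B}
  T[0,1] 'bc' = {B,S}

Original NTs in T[0,1] deriving "bc": ["B", "S"]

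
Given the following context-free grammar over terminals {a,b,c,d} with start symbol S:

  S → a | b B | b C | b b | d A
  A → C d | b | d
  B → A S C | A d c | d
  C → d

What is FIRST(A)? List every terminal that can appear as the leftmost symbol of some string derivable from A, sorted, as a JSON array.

FIRST iteration:
iter 1:
  A via A→b: +{b}
  A via A→d: +{d}
  B via B→A S C: +{b,d}
  C via C→d: +{d}
  S via S→a: +{a}
  S via S→b B: +{b}
  S via S→d A: +{d}
  S: {a,b,d}  A: {b,d}  B: {b,d}  C: {d}
iter 2: (stable)
  S: {a,b,d}  A: {b,d}  B: {b,d}  C: {d}

FIRST(A) = ["b", "d"]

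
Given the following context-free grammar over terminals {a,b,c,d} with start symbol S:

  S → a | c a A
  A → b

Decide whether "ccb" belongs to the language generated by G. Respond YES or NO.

Convert to CNF:
  S -> T0 X2 | a
  A -> b
  T0 -> c
  T1 -> a
  X2 -> T1 A

Fill CYK table bottom-up:
  T[0,0] 'c' = {T0}  orig:{}
  T[1,1] 'c' = {T0}  orig:{}
  T[2,2] 'b' = {A}
  T[0,1] 'cc' = ∅
  T[1,2] 'cb' = ∅
  T[0,2] 'ccb' = ∅

S ∉ T[0,2] ⇒ NO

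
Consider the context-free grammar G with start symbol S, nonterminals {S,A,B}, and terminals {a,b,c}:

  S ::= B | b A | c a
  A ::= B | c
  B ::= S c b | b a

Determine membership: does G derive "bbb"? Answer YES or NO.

CNF form of G:
  S -> S X5 | T0 T2 | T1 A | T1 T2
  A -> S X3 | T1 T2 | c
  B -> S X4 | T1 T2
  T0 -> c
  T1 -> b
  T2 -> a
  X3 -> T0 T1
  X4 -> T0 T1
  X5 -> T0 T1

CYK table (by increasing span):
  T[0,0] 'b' = {T1}  orig:{}
  T[1,1] 'b' = {T1}  orig:{}
  T[2,2] 'b' = {T1}  orig:{}
  T[0,1] 'bb' = ∅
  T[1,2] 'bb' = ∅
  T[0,2] 'bbb' = ∅

S ∉ T[0,2] ⇒ NO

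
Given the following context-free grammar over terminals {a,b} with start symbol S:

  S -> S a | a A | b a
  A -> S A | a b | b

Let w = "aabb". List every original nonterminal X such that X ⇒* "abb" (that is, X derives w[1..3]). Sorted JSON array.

Convert to CNF:
  S -> S T0 | T0 A | T1 T0
  A -> S A | T0 T1 | b
  T0 -> a
  T1 -> b

CYK table (by increasing span), restricted to cells inside w[1..3]:
  [1..1]={T0}  "a"  orig:{}
  [2..2]={A,T1}  "b"  orig:{A}
  [3..3]={A,T1}  "b"  orig:{A}
  [1..2]={A,S}  "ab"
  [2..3]=∅  "bb"
  [1..3]={A}  "abb"

Original NTs in T[1,3] deriving "abb": ["A"]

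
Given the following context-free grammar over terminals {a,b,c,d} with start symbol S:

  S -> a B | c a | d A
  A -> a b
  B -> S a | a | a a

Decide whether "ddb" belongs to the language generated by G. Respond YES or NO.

CNF form of G:
  S -> T0 B | T2 T0 | T3 A
  A -> T0 T1
  B -> S T0 | T0 T0 | a
  T0 -> a
  T1 -> b
  T2 -> c
  T3 -> d

CYK table (by increasing span):
  cell(0,0) d: {T3}  orig:{}
  cell(1,1) d: {T3}  orig:{}
  cell(2,2) b: {T1}  orig:{}
  cell(0,1) dd: ∅
  cell(1,2) db: ∅
  cell(0,2) ddb: ∅

S ∉ T[0,2] ⇒ NO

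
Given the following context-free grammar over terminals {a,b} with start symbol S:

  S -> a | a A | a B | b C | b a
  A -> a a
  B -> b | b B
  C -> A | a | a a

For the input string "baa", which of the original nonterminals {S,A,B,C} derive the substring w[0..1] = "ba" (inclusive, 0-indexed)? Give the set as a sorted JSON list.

Convert to CNF:
  S -> T0 A | T0 B | T1 C | T1 T0 | a
  A -> T0 T0
  B -> T1 B | b
  C -> T0 T0 | a
  T0 -> a
  T1 -> b

Fill CYK table bottom-up — only the sub-triangle for w[0..1]:
  cell(0,0) b: {B,T1}  orig:{B}
  cell(1,1) a: {C,S,T0}  orig:{C,S}
  cell(0,1) ba: {S}

Original NTs in T[0,1] deriving "ba": ["S"]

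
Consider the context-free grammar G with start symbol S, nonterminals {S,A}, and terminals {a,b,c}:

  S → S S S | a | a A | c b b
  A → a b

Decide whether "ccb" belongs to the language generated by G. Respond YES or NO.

CNF form of G:
  S -> S X3 | T0 A | T2 X4 | a
  A -> T0 T1
  T0 -> a
  T1 -> b
  T2 -> c
  X3 -> S S
  X4 -> T1 T1

Fill CYK table bottom-up:
  T[0,0] 'c' = {T2}  orig:{}
  T[1,1] 'c' = {T2}  orig:{}
  T[2,2] 'b' = {T1}  orig:{}
  T[0,1] 'cc' = ∅
  T[1,2] 'cb' = ∅
  T[0,2] 'ccb' = ∅

S ∉ T[0,2] ⇒ NO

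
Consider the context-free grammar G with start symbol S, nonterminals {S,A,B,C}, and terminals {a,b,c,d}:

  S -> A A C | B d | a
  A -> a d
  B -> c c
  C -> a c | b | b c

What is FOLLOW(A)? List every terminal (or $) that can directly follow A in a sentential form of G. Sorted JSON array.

FIRST sets, iterate to fixpoint:
iter 1:
  A via A→a d: +{a}
  B via B→c c: +{c}
  C via C→a c: +{a}
  C via C→b: +{b}
  S via S→A A C: +{a}
  S via S→B d: +{c}
  S: {a,c}  A: {a}  B: {c}  C: {a,b}
iter 2: done
  S: {a,c}  A: {a}  B: {c}  C: {a,b}

FOLLOW sets:
FOLLOW(S) := {$}
round 1:
  S→A A C: FOLLOW(A) ⊇ FIRST(A) = {a}; new: +{a}
  S→A A C: FOLLOW(A) ⊇ FIRST(C) = {a,b}; new: +{b}
  S→A A C: FOLLOW(C) ⊇ FOLLOW(S) ⊇ {$}; new: +{$}
  S→B d: FOLLOW(B) ⊇ FIRST(d) = {d}; new: +{d}
  FOLLOW[S]={$}  FOLLOW[A]={a,b}  FOLLOW[B]={d}  FOLLOW[C]={$}
round 2: (no change)
  FOLLOW[S]={$}  FOLLOW[A]={a,b}  FOLLOW[B]={d}  FOLLOW[C]={$}

FOLLOW(A) = ["a", "b"]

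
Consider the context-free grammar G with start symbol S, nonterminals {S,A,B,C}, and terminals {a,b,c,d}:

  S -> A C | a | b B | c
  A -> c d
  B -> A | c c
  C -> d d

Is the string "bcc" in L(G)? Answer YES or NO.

CNF form of G:
  S -> A C | T2 B | a | c
  A -> T0 T1
  B -> T0 T0 | T0 T1
  C -> T1 T1
  T0 -> c
  T1 -> d
  T2 -> b

Fill CYK table bottom-up:
  cell(0,0) b: {T2}  orig:{}
  cell(1,1) c: {S,T0}  orig:{S}
  cell(2,2) c: {S,T0}  orig:{S}
  cell(0,1) bc: ∅
  cell(1,2) cc: {B}
  cell(0,2) bcc: {S}

S ∈ T[0,2] ⇒ YES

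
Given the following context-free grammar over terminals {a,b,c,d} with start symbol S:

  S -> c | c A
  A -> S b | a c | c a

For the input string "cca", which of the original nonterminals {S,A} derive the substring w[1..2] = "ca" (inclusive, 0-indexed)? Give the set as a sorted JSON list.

Convert to CNF:
  S -> T2 A | c
  A -> S T0 | T1 T2 | T2 T1
  T0 -> b
  T1 -> a
  T2 -> c

CYK fill (cells [i..j] with 1 ≤ i ≤ j ≤ 2 only):
  T[1,1] 'c' = {S,T2}  orig:{S}
  T[2,2] 'a' = {T1}  orig:{}
  T[1,2] 'ca' = {A}

Original NTs in T[1,2] deriving "ca": ["A"]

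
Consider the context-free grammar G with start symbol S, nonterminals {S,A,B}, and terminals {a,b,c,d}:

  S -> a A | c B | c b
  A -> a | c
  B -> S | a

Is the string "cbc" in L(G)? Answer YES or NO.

Convert to CNF:
  S -> T0 A | T1 B | T1 T2
  A -> a | c
  B -> T0 A | T1 B | T1 T2 | a
  T0 -> a
  T1 -> c
  T2 -> b

CYK table (by increasing span):
  cell(0,0) c: {A,T1}  orig:{A}
  cell(1,1) b: {T2}  orig:{}
  cell(2,2) c: {A,T1}  orig:{A}
  cell(0,1) cb: {B,S}
  cell(1,2) bc: ∅
  cell(0,2) cbc: ∅

S ∉ T[0,2] ⇒ NO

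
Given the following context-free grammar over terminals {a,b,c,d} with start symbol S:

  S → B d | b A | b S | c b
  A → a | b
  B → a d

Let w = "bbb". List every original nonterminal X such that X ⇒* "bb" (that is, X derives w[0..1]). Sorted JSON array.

Convert to CNF:
  S -> B T1 | T2 A | T2 S | T3 T2
  A -> a | b
  B -> T0 T1
  T0 -> a
  T1 -> d
  T2 -> b
  T3 -> c

CYK fill, restricted to cells inside w[0..1]:
  T[0,0] 'b' = {A,T2}  orig:{A}
  T[1,1] 'b' = {A,T2}  orig:{A}
  T[0,1] 'bb' = {S}

Original NTs in T[0,1] deriving "bb": ["S"]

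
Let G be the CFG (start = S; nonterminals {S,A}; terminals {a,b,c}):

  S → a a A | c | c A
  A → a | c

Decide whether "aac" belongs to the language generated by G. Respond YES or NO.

CNF form of G:
  S -> T0 X2 | T1 A | c
  A -> a | c
  T0 -> a
  T1 -> c
  X2 -> T0 A

CYK fill:
  T[0,0] 'a' = {A,T0}  orig:{A}
  T[1,1] 'a' = {A,T0}  orig:{A}
  T[2,2] 'c' = {A,S,T1}  orig:{A,S}
  T[0,1] 'aa' = {X2}  orig:{}
  T[1,2] 'ac' = {X2}  orig:{}
  T[0,2] 'aac' = {S}

S ∈ T[0,2] ⇒ YES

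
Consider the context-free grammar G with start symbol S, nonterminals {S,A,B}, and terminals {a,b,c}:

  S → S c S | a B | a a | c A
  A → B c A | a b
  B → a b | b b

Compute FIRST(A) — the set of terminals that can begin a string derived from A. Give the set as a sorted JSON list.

FIRST sets, iterate to fixpoint:
pass 1:
  A via A→a b: +{a}
  B via B→a b: +{a}
  B via B→b b: +{b}
  S via S→a B: +{a}
  S via S→c A: +{c}
  FIRST(S)={a,c}  FIRST(A)={a}  FIRST(B)={a,b}
pass 2:
  A via A→B c A: +{b}
  FIRST(S)={a,c}  FIRST(A)={a,b}  FIRST(B)={a,b}
pass 3: (no change)
  FIRST(S)={a,c}  FIRST(A)={a,b}  FIRST(B)={a,b}

FIRST(A) = ["a", "b"]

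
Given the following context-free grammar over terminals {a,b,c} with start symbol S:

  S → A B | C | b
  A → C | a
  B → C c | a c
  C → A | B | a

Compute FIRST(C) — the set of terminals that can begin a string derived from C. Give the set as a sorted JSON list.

Compute FIRST by fixpoint:
pass 1:
  A via A→a: +{a}
  B via B→a c: +{a}
  C via C→A: +{a}
  S via S→A B: +{a}
  S via S→b: +{b}
  FIRST(S)={a,b}  FIRST(A)={a}  FIRST(B)={a}  FIRST(C)={a}
pass 2: — fixpoint
  FIRST(S)={a,b}  FIRST(A)={a}  FIRST(B)={a}  FIRST(C)={a}

FIRST(C) = ["a"]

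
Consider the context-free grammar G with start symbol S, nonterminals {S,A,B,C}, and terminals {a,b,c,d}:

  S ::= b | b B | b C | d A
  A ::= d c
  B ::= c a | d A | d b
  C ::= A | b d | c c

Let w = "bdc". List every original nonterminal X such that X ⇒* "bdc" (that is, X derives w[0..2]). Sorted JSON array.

Convert to CNF:
  S -> T0 A | T3 B | T3 C | b
  A -> T0 T1
  B -> T0 A | T0 T3 | T1 T2
  C -> T0 T1 | T1 T1 | T3 T0
  T0 -> d
  T1 -> c
  T2 -> a
  T3 -> b

CYK table (by increasing span), restricted to cells inside w[0..2]:
  T[0,0] 'b' = {S,T3}  orig:{S}
  T[1,1] 'd' = {T0}  orig:{}
  T[2,2] 'c' = {T1}  orig:{}
  T[0,1] 'bd' = {C}
  T[1,2] 'dc' = {A,C}
  T[0,2] 'bdc' = {S}

Original NTs in T[0,2] deriving "bdc": ["S"]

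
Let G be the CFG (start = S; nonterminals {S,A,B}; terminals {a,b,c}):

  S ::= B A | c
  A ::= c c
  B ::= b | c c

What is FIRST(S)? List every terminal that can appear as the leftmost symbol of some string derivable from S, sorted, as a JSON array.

Compute FIRST by fixpoint:
round 1:
  A via A→c c: +{c}
  B via B→b: +{b}
  B via B→c c: +{c}
  S via S→B A: +{b,c}
  S: {b,c}  A: {c}  B: {b,c}
round 2: (no change)
  S: {b,c}  A: {c}  B: {b,c}

FIRST(S) = ["b", "c"]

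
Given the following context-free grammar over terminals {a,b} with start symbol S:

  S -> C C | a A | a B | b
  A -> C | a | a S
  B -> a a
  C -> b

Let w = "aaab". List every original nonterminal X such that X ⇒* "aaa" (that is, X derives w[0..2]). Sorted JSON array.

CNF form of G:
  S -> C C | T0 A | T0 B | b
  A -> T0 S | a | b
  B -> T0 T0
  C -> b
  T0 -> a

CYK table (by increasing span) — only the sub-triangle for w[0..2]:
  cell(0,0) a: {A,T0}  orig:{A}
  cell(1,1) a: {A,T0}  orig:{A}
  cell(2,2) a: {A,T0}  orig:{A}
  cell(0,1) aa: {B,S}
  cell(1,2) aa: {B,S}
  cell(0,2) aaa: {A,S}

Original NTs in T[0,2] deriving "aaa": ["A", "S"]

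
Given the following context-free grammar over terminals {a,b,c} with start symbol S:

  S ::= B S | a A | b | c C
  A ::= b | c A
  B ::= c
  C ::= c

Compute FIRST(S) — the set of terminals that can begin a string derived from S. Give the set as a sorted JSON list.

FIRST sets, iterate to fixpoint:
iter 1:
  A via A→b: +{b}
  A via A→c A: +{c}
  B via B→c: +{c}
  C via C→c: +{c}
  S via S→B S: +{c}
  S via S→a A: +{a}
  S via S→b: +{b}
  FIRST[S]={a,b,c}  FIRST[A]={b,c}  FIRST[B]={c}  FIRST[C]={c}
iter 2: (stable)
  FIRST[S]={a,b,c}  FIRST[A]={b,c}  FIRST[B]={c}  FIRST[C]={c}

FIRST(S) = ["a", "b", "c"]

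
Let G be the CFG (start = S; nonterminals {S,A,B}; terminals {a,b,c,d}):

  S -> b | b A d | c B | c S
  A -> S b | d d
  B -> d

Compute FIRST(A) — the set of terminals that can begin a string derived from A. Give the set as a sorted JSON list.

Compute FIRST by fixpoint:
[1]
  A via A→d d: +{d}
  B via B→d: +{d}
  S via S→b: +{b}
  S via S→c B: +{c}
  S: {b,c}  A: {d}  B: {d}
[2]
  A via A→S b: +{b,c}
  S: {b,c}  A: {b,c,d}  B: {d}
[3] (stable)
  S: {b,c}  A: {b,c,d}  B: {d}

FIRST(A) = ["b", "c", "d"]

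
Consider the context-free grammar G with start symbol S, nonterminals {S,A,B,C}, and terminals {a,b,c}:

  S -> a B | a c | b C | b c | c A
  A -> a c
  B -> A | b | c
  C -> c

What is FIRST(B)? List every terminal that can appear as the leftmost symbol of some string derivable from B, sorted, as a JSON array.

FIRST iteration:
round 1:
  A via A→a c: +{a}
  B via B→A: +{a}
  B via B→b: +{b}
  B via B→c: +{c}
  C via C→c: +{c}
  S via S→a B: +{a}
  S via S→b C: +{b}
  S via S→c A: +{c}
  FIRST[S]={a,b,c}  FIRST[A]={a}  FIRST[B]={a,b,c}  FIRST[C]={c}
round 2: (stable)
  FIRST[S]={a,b,c}  FIRST[A]={a}  FIRST[B]={a,b,c}  FIRST[C]={c}

FIRST(B) = ["a", "b", "c"]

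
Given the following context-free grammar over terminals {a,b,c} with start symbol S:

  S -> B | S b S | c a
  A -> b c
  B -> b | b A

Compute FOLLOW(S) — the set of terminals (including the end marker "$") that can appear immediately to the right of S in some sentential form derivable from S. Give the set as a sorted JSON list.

Compute FIRST by fixpoint:
round 1:
  A via A→b c: +{b}
  B via B→b: +{b}
  S via S→B: +{b}
  S via S→c a: +{c}
  FIRST(S)={b,c}  FIRST(A)={b}  FIRST(B)={b}
round 2: — fixpoint
  FIRST(S)={b,c}  FIRST(A)={b}  FIRST(B)={b}

FOLLOW sets:
initialize: $ ∈ FOLLOW(S)
pass 1:
  S→B: FOLLOW(B) ⊇ FOLLOW(S) ⊇ {$}; new: +{$}
  S→S b S: FOLLOW(S) ⊇ FIRST(b) = {b}; new: +{b}
  FOLLOW[S]={$,b}  FOLLOW[A]={}  FOLLOW[B]={$}
pass 2:
  B→b A: FOLLOW(A) ⊇ FOLLOW(B) ⊇ {$}; new: +{$}
  S→B: FOLLOW(B) ⊇ FOLLOW(S) ⊇ {$,b}; new: +{b}
  FOLLOW[S]={$,b}  FOLLOW[A]={$}  FOLLOW[B]={$,b}
pass 3:
  B→b A: FOLLOW(A) ⊇ FOLLOW(B) ⊇ {$,b}; new: +{b}
  FOLLOW[S]={$,b}  FOLLOW[A]={$,b}  FOLLOW[B]={$,b}
pass 4: done
  FOLLOW[S]={$,b}  FOLLOW[A]={$,b}  FOLLOW[B]={$,b}

FOLLOW(S) = ["$", "b"]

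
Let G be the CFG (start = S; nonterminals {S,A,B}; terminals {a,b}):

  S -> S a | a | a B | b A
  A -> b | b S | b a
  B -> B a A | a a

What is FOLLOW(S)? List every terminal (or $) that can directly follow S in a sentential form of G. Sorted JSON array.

FIRST iteration:
round 1:
  A via A→b: +{b}
  B via B→a a: +{a}
  S via S→a: +{a}
  S via S→b A: +{b}
  S: {a,b}  A: {b}  B: {a}
round 2: (stable)
  S: {a,b}  A: {b}  B: {a}

FOLLOW iteration:
FOLLOW(S) := {$}
round 1:
  B→B a A: FOLLOW(B) ⊇ FIRST(a) = {a}; new: +{a}
  B→B a A: FOLLOW(A) ⊇ FOLLOW(B) ⊇ {a}; new: +{a}
  S→S a: FOLLOW(S) ⊇ FIRST(a) = {a}; new: +{a}
  S→a B: FOLLOW(B) ⊇ FOLLOW(S) ⊇ {$,a}; new: +{$}
  S→b A: FOLLOW(A) ⊇ FOLLOW(S) ⊇ {$,a}; new: +{$}
  FOLLOW(S)={$,a}  FOLLOW(A)={$,a}  FOLLOW(B)={$,a}
round 2: — fixpoint
  FOLLOW(S)={$,a}  FOLLOW(A)={$,a}  FOLLOW(B)={$,a}

FOLLOW(S) = ["$", "a"]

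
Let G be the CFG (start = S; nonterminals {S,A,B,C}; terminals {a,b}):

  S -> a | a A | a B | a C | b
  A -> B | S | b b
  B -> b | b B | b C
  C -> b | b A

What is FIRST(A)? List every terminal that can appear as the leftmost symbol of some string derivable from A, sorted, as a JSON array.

FIRST sets, iterate to fixpoint:
[1]
  A via A→b b: +{b}
  B via B→b: +{b}
  C via C→b: +{b}
  S via S→a: +{a}
  S via S→b: +{b}
  S: {a,b}  A: {b}  B: {b}  C: {b}
[2]
  A via A→S: +{a}
  S: {a,b}  A: {a,b}  B: {b}  C: {b}
[3] (no change)
  S: {a,b}  A: {a,b}  B: {b}  C: {b}

FIRST(A) = ["a", "b"]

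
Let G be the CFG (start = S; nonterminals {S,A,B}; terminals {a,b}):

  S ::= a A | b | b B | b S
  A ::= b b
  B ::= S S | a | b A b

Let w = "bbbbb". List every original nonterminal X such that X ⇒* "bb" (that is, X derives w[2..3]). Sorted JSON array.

Convert to CNF:
  S -> T0 B | T0 S | T1 A | b
  A -> T0 T0
  B -> S S | T0 X2 | a
  T0 -> b
  T1 -> a
  X2 -> A T0

Fill CYK table bottom-up, restricted to cells inside w[2..3]:
  cell(2,2) b: {S,T0}  orig:{S}
  cell(3,3) b: {S,T0}  orig:{S}
  cell(2,3) bb: {A,B,S}

Original NTs in T[2,3] deriving "bb": ["A", "B", "S"]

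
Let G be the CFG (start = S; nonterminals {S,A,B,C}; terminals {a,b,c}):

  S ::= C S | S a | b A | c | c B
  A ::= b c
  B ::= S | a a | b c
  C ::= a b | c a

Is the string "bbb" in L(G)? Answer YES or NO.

CNF form of G:
  S -> C S | S T2 | T0 A | T1 B | c
  A -> T0 T1
  B -> C S | S T2 | T0 A | T0 T1 | T1 B | T2 T2 | c
  C -> T1 T2 | T2 T0
  T0 -> b
  T1 -> c
  T2 -> a

Fill CYK table bottom-up:
  T[0,0] 'b' = {T0}  orig:{}
  T[1,1] 'b' = {T0}  orig:{}
  T[2,2] 'b' = {T0}  orig:{}
  T[0,1] 'bb' = ∅
  T[1,2] 'bb' = ∅
  T[0,2] 'bbb' = ∅

S ∉ T[0,2] ⇒ NO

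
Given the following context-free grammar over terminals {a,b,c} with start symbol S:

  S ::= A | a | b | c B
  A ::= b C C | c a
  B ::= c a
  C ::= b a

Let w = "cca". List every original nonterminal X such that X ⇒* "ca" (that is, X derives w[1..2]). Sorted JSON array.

Convert to CNF:
  S -> T0 X4 | T1 B | T1 T2 | a | b
  A -> T0 X3 | T1 T2
  B -> T1 T2
  C -> T0 T2
  T0 -> b
  T1 -> c
  T2 -> a
  X3 -> C C
  X4 -> C C

Fill CYK table bottom-up, restricted to cells inside w[1..2]:
  T[1,1] 'c' = {T1}  orig:{}
  T[2,2] 'a' = {S,T2}  orig:{S}
  T[1,2] 'ca' = {A,B,S}

Original NTs in T[1,2] deriving "ca": ["A", "B", "S"]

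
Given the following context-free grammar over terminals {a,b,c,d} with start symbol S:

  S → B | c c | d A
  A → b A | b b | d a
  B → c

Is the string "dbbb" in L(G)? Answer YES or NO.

Convert to CNF:
  S -> T1 A | T3 T3 | c
  A -> T0 A | T0 T0 | T1 T2
  B -> c
  T0 -> b
  T1 -> d
  T2 -> a
  T3 -> c

CYK fill:
  [0..0]={T1}  "d"  orig:{}
  [1..1]={T0}  "b"  orig:{}
  [2..2]={T0}  "b"  orig:{}
  [3..3]={T0}  "b"  orig:{}
  [0..1]=∅  "db"
  [1..2]={A}  "bb"
  [2..3]={A}  "bb"
  [0..2]={S}  "dbb"
  [1..3]={A}  "bbb"
  [0..3]={S}  "dbbb"

S ∈ T[0,3] ⇒ YES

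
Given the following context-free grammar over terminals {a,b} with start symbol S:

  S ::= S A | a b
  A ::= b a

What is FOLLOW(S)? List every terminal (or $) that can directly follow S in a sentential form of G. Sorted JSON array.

FIRST sets, iterate to fixpoint:
iter 1:
  A via A→b a: +{b}
  S via S→a b: +{a}
  S: {a}  A: {b}
iter 2: — fixpoint
  S: {a}  A: {b}

FOLLOW iteration:
initialize: $ ∈ FOLLOW(S)
round 1:
  S→S A: FOLLOW(S) ⊇ FIRST(A) = {b}; new: +{b}
  S→S A: FOLLOW(A) ⊇ FOLLOW(S) ⊇ {$,b}; new: +{$,b}
  FOLLOW(S)={$,b}  FOLLOW(A)={$,b}
round 2: — fixpoint
  FOLLOW(S)={$,b}  FOLLOW(A)={$,b}

FOLLOW(S) = ["$", "b"]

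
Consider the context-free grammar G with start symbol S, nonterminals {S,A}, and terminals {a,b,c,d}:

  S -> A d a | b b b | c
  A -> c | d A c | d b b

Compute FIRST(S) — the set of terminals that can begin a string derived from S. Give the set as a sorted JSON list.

FIRST iteration:
iter 1:
  A via A→c: +{c}
  A via A→d A c: +{d}
  S via S→A d a: +{c,d}
  S via S→b b b: +{b}
  S: {b,c,d}  A: {c,d}
iter 2: (stable)
  S: {b,c,d}  A: {c,d}

FIRST(S) = ["b", "c", "d"]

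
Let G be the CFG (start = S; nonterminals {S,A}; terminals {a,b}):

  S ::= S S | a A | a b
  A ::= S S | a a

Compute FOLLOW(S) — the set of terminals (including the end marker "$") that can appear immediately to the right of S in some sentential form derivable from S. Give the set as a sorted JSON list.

FIRST iteration:
round 1:
  A via A→a a: +{a}
  S via S→a A: +{a}
  FIRST[S]={a}  FIRST[A]={a}
round 2: (stable)
  FIRST[S]={a}  FIRST[A]={a}

Compute FOLLOW by fixpoint:
seed FOLLOW(S) with $
round 1:
  A→S S: FOLLOW(S) ⊇ FIRST(S) = {a}; new: +{a}
  S→a A: FOLLOW(A) ⊇ FOLLOW(S) ⊇ {$,a}; new: +{$,a}
  FOLLOW[S]={$,a}  FOLLOW[A]={$,a}
round 2: (stable)
  FOLLOW[S]={$,a}  FOLLOW[A]={$,a}

FOLLOW(S) = ["$", "a"]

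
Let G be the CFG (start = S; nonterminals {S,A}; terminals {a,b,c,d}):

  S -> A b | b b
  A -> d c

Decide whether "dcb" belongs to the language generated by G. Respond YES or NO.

CNF form of G:
  S -> A T2 | T2 T2
  A -> T0 T1
  T0 -> d
  T1 -> c
  T2 -> b

Fill CYK table bottom-up:
  cell(0,0) d: {T0}  orig:{}
  cell(1,1) c: {T1}  orig:{}
  cell(2,2) b: {T2}  orig:{}
  cell(0,1) dc: {A}
  cell(1,2) cb: ∅
  cell(0,2) dcb: {S}

S ∈ T[0,2] ⇒ YES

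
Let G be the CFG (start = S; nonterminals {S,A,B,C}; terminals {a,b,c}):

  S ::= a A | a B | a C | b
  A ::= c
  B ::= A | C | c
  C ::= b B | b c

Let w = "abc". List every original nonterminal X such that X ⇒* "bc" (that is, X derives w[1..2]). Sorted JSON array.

Convert to CNF:
  S -> T2 A | T2 B | T2 C | b
  A -> c
  B -> T0 B | T0 T1 | c
  C -> T0 B | T0 T1
  T0 -> b
  T1 -> c
  T2 -> a

CYK fill (cells [i..j] with 1 ≤ i ≤ j ≤ 2 only):
  [1..1]={S,T0}  "b"  orig:{S}
  [2..2]={A,B,T1}  "c"  orig:{A,B}
  [1..2]={B,C}  "bc"

Original NTs in T[1,2] deriving "bc": ["B", "C"]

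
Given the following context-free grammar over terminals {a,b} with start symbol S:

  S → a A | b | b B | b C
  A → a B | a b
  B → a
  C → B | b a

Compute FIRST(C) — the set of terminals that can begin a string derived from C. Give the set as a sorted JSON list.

FIRST sets, iterate to fixpoint:
iter 1:
  A via A→a B: +{a}
  B via B→a: +{a}
  C via C→B: +{a}
  C via C→b a: +{b}
  S via S→a A: +{a}
  S via S→b: +{b}
  FIRST(S)={a,b}  FIRST(A)={a}  FIRST(B)={a}  FIRST(C)={a,b}
iter 2: done
  FIRST(S)={a,b}  FIRST(A)={a}  FIRST(B)={a}  FIRST(C)={a,b}

FIRST(C) = ["a", "b"]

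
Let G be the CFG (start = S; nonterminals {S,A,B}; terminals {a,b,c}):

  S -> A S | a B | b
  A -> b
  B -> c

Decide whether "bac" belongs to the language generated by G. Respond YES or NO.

CNF form of G:
  S -> A S | T0 B | b
  A -> b
  B -> c
  T0 -> a

CYK fill:
  [0..0]={A,S}  "b"
  [1..1]={T0}  "a"  orig:{}
  [2..2]={B}  "c"
  [0..1]=∅  "ba"
  [1..2]={S}  "ac"
  [0..2]={S}  "bac"

S ∈ T[0,2] ⇒ YES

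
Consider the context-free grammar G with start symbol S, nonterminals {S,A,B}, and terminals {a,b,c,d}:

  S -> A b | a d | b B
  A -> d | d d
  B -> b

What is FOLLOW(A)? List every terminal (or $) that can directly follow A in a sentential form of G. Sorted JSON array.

FIRST iteration:
iter 1:
  A via A→d: +{d}
  B via B→b: +{b}
  S via S→A b: +{d}
  S via S→a d: +{a}
  S via S→b B: +{b}
  FIRST[S]={a,b,d}  FIRST[A]={d}  FIRST[B]={b}
iter 2: (stable)
  FIRST[S]={a,b,d}  FIRST[A]={d}  FIRST[B]={b}

FOLLOW sets:
FOLLOW(S) := {$}
round 1:
  S→A b: FOLLOW(A) ⊇ FIRST(b) = {b}; new: +{b}
  S→b B: FOLLOW(B) ⊇ FOLLOW(S) ⊇ {$}; new: +{$}
  FOLLOW(S)={$}  FOLLOW(A)={b}  FOLLOW(B)={$}
round 2: (stable)
  FOLLOW(S)={$}  FOLLOW(A)={b}  FOLLOW(B)={$}

FOLLOW(A) = ["b"]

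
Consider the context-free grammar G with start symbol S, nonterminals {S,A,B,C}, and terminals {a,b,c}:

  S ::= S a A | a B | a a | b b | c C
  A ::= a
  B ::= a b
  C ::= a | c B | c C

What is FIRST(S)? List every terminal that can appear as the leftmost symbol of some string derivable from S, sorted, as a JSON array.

FIRST sets, iterate to fixpoint:
pass 1:
  A via A→a: +{a}
  B via B→a b: +{a}
  C via C→a: +{a}
  C via C→c B: +{c}
  S via S→a B: +{a}
  S via S→b b: +{b}
  S via S→c C: +{c}
  FIRST[S]={a,b,c}  FIRST[A]={a}  FIRST[B]={a}  FIRST[C]={a,c}
pass 2: — fixpoint
  FIRST[S]={a,b,c}  FIRST[A]={a}  FIRST[B]={a}  FIRST[C]={a,c}

FIRST(S) = ["a", "b", "c"]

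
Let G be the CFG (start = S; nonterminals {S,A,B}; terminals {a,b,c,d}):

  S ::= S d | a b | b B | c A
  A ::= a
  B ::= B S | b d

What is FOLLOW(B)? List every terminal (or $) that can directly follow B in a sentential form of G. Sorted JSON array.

Compute FIRST by fixpoint:
iter 1:
  A via A→a: +{a}
  B via B→b d: +{b}
  S via S→a b: +{a}
  S via S→b B: +{b}
  S via S→c A: +{c}
  FIRST(S)={a,b,c}  FIRST(A)={a}  FIRST(B)={b}
iter 2: (no change)
  FIRST(S)={a,b,c}  FIRST(A)={a}  FIRST(B)={b}

FOLLOW sets:
initialize: $ ∈ FOLLOW(S)
round 1:
  B→B S: FOLLOW(B) ⊇ FIRST(S) = {a,b,c}; new: +{a,b,c}
  B→B S: FOLLOW(S) ⊇ FOLLOW(B) ⊇ {a,b,c}; new: +{a,b,c}
  S→S d: FOLLOW(S) ⊇ FIRST(d) = {d}; new: +{d}
  S→b B: FOLLOW(B) ⊇ FOLLOW(S) ⊇ {$,a,b,c,d}; new: +{$,d}
  S→c A: FOLLOW(A) ⊇ FOLLOW(S) ⊇ {$,a,b,c,d}; new: +{$,a,b,c,d}
  FOLLOW(S)={$,a,b,c,d}  FOLLOW(A)={$,a,b,c,d}  FOLLOW(B)={$,a,b,c,d}
round 2: done
  FOLLOW(S)={$,a,b,c,d}  FOLLOW(A)={$,a,b,c,d}  FOLLOW(B)={$,a,b,c,d}

FOLLOW(B) = ["$", "a", "b", "c", "d"]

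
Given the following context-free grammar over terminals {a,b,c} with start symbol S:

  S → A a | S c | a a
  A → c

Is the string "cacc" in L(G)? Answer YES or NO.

CNF form of G:
  S -> A T0 | S T1 | T0 T0
  A -> c
  T0 -> a
  T1 -> c

Fill CYK table bottom-up:
  [0..0]={A,T1}  "c"  orig:{A}
  [1..1]={T0}  "a"  orig:{}
  [2..2]={A,T1}  "c"  orig:{A}
  [3..3]={A,T1}  "c"  orig:{A}
  [0..1]={S}  "ca"
  [1..2]=∅  "ac"
  [2..3]=∅  "cc"
  [0..2]={S}  "cac"
  [1..3]=∅  "acc"
  [0..3]={S}  "cacc"

S ∈ T[0,3] ⇒ YES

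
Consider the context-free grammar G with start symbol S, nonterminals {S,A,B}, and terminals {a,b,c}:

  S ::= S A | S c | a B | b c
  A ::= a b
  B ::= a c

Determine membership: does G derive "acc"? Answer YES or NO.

CNF form of G:
  S -> S A | S T2 | T0 B | T1 T2
  A -> T0 T1
  B -> T0 T2
  T0 -> a
  T1 -> b
  T2 -> c

CYK table (by increasing span):
  [0..0]={T0}  "a"  orig:{}
  [1..1]={T2}  "c"  orig:{}
  [2..2]={T2}  "c"  orig:{}
  [0..1]={B}  "ac"
  [1..2]=∅  "cc"
  [0..2]=∅  "acc"

S ∉ T[0,2] ⇒ NO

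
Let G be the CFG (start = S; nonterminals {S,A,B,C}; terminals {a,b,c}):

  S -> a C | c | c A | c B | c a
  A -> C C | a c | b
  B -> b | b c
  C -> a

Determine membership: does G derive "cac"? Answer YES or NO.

CNF form of G:
  S -> T0 C | T1 A | T1 B | T1 T0 | c
  A -> C C | T0 T1 | b
  B -> T2 T1 | b
  C -> a
  T0 -> a
  T1 -> c
  T2 -> b

CYK fill:
  T[0,0] 'c' = {S,T1}  orig:{S}
  T[1,1] 'a' = {C,T0}  orig:{C}
  T[2,2] 'c' = {S,T1}  orig:{S}
  T[0,1] 'ca' = {S}
  T[1,2] 'ac' = {A}
  T[0,2] 'cac' = {S}

S ∈ T[0,2] ⇒ YES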